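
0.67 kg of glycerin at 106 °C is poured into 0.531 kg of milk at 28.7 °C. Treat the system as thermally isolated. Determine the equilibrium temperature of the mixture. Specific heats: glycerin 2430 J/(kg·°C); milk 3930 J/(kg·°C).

|Q_glycerin| = |Q_milk|:
0.67*2430*(106 − T) = 0.531*3930*(T − 28.7)
1628.1(106 − T) = 2086.8(T − 28.7)
3714.9 T = 232471  ⇒  T ≈ 62.58 °C

T_f ≈ 62.6 °C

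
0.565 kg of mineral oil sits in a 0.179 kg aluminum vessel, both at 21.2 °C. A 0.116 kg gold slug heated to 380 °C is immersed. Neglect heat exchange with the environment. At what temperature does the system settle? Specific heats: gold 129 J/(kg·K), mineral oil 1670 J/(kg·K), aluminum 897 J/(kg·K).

With ΣQ=0 the equilibrium temperature is the m·c-weighted mean:
T_f = (14.96*380 + 943.55*21.2 + 160.56*21.2) / (14.96 + 943.55 + 160.56)
    = 29094 / 1119.1 ≈ 26.00 °C

T_f ≈ 26.0 °C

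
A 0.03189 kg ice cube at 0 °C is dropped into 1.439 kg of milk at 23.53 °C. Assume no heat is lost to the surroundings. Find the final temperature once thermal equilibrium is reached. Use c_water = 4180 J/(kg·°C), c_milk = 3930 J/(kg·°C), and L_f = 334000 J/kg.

Setting the total heat transfer to zero:
latent heat to melt: 0.03189·334000 = 10651; warm the meltwater: 133.3 T; milk: 5655.3(T − 23.53)
5788.6 T = 133069 − 10651 = 122417
T ≈ 21.15 °C. Since T > 0 °C, the all-ice-melts assumption holds.

T_f ≈ 21.1 °C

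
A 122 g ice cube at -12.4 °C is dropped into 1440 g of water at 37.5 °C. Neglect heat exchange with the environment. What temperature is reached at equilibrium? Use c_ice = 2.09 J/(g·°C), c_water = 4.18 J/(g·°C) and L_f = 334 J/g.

Taking heat into each body as positive, Σ m c ΔT = 0:
warm ice to 0 °C: 122·2.09·(0 − (-12.4)) = 3161.8; latent heat to melt: 122·334 = 40748; warm the meltwater: 509.96 T; water: 6019.2(T − 37.5)
6529.2 T = 225720 − 43910 = 181810
T ≈ 27.85 °C — above 0 °C, consistent with complete melting.

T_f ≈ 27.8 °C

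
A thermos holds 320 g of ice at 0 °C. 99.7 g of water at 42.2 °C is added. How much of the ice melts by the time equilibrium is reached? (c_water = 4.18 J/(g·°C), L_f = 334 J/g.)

Heat available from the water dropping to 0 °C: 99.7×4.18×42.2 = 17587 J.
Melting all 320 g of ice would need 320×334 = 106880 J.
17587 J < 106880 J, so only part of the ice melts and the system sits at 0 °C.
Mass melted = 17587/334 ≈ 52.65 g.

m_melted ≈ 52.7 g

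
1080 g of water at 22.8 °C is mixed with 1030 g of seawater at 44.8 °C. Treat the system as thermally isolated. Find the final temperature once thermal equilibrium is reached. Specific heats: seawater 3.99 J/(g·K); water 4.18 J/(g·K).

T_f = Σ m_i c_i T_i / Σ m_i c_i:
T_f = (4109.7·44.8 + 4514.4·22.8) / (4109.7 + 4514.4)
    = 287043 / 8624.1 ≈ 33.28 °C

T_f ≈ 33.3 °C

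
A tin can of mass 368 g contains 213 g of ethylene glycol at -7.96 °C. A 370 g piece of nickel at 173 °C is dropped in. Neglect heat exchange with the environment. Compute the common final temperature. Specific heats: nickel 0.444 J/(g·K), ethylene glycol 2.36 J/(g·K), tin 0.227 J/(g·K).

T_f ≈ 31.7 °C

Heat gained plus heat lost sum to zero:
370×0.444×(T − 173) + 213×2.36×(T − (-7.96)) + 368×0.227×(T − (-7.96)) = 0
164.28(T − 173) + 502.68(T − (-7.96)) + 83.54(T − (-7.96)) = 0
750.5 T = 23754
T ≈ 31.65 °C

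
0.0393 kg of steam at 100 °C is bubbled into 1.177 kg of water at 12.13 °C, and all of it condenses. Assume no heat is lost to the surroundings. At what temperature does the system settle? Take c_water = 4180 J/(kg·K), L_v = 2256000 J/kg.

T_f ≈ 32.4 °C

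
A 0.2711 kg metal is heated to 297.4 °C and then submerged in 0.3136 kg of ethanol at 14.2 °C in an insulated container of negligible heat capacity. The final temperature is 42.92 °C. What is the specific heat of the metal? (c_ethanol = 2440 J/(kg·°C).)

Setting the total heat transfer to zero:
0.2711·c·(42.92 − 297.4) + 0.3136·2440·(42.92 − 14.2) = 0
-68.99 c = -21976
c = -21976/-68.99 ≈ 318.5 J/(kg·°C)

c ≈ 319 J/(kg·°C)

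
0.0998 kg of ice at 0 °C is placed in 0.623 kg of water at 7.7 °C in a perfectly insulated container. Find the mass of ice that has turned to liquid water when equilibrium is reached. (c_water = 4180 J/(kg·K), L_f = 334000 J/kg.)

Water can give up m c ΔT = 0.623·4180·7.7 = 20052 J before reaching 0 °C.
To melt every bit of ice: 0.0998·334000 = 33333 J.
20052 J < 33333 J, so only part of the ice melts and the system sits at 0 °C.
m_melted·334000 = 20052  ⇒  m_melted ≈ 0.06004 kg.

m_melted ≈ 0.06 kg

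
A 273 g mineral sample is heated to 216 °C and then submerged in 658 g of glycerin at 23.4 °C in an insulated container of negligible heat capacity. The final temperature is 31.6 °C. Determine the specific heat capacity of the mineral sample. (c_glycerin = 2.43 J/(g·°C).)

Heat lost by the mineral sample = heat gained by the glycerin:
273·c·(216 − 31.6) = 658·2.43·(31.6 − 23.4)
50341 c = 13111  ⇒  c ≈ 0.2604 J/(g·°C)

c ≈ 0.26 J/(g·°C)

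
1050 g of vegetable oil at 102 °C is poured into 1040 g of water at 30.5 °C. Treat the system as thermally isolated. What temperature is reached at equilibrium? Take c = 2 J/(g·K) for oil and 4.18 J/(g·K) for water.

T_f ≈ 53.8 °C

Let T be the final temperature. ΣQ_i = 0:
1050×2×(T − 102) + 1040×4.18×(T − 30.5) = 0
(2100 + 4347.2) T = 2100×102 + 4347.2×30.5
T = 346790 / 6447.2 = 53.8 °C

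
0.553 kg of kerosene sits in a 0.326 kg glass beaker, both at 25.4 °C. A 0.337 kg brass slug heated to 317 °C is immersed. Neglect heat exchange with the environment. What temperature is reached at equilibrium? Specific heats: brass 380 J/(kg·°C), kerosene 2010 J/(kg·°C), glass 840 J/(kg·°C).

T_f ≈ 50.1 °C

Let T be the final temperature. ΣQ_i = 0:
0.337*380*(T − 317) + 0.553*2010*(T − 25.4) + 0.326*840*(T − 25.4) = 0
128.06(T − 317) + 1111.5(T − 25.4) + 273.84(T − 25.4) = 0
(128.06 + 1111.5 + 273.84) T = 128.06*317 + 1111.5*25.4 + 273.84*25.4
T ≈ 50.07 °C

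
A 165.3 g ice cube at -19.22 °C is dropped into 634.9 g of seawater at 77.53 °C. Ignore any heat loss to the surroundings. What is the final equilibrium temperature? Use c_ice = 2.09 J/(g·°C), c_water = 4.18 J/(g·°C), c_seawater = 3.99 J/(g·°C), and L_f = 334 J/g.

T_f ≈ 41.7 °C

Sum of m c ΔT and latent-heat terms is zero:
warm ice to 0 °C: 165.3·2.09·(0 − (-19.22)) = 6640.1; melt ice: 165.3·334 = 55210; meltwater 0→T: 165.3·4.18·T = 690.95 T; seawater: 2533.3(T − 77.53)
3224.2 T = 196403 − 61850 = 134553
T ≈ 41.73 °C. Since T > 0 °C, the all-ice-melts assumption holds.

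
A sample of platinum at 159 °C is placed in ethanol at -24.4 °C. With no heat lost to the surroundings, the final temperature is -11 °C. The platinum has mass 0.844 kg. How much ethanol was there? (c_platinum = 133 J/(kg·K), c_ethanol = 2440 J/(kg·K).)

Net heat exchanged in the isolated system is zero:
0.844·133·(-11 − 159) + m·2440·(-11 − (-24.4)) = 0
32696 m = 19083
m = 19083/32696 ≈ 0.5836 kg

m ≈ 0.584 kg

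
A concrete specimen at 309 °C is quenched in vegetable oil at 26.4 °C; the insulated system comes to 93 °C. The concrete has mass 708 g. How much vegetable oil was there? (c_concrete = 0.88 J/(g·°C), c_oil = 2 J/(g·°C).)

Heat lost by the concrete = heat gained by the oil:
708·0.88·(309 − 93) = m·2·(93 − 26.4)
133.2 m = 134577  ⇒  m ≈ 1010 g

m ≈ 1010 g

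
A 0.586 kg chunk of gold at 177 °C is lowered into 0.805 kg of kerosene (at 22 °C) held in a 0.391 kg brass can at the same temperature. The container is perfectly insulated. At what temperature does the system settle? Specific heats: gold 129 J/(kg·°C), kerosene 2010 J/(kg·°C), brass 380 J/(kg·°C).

Taking heat into each body as positive, Σ m c ΔT = 0:
0.586×129×(T − 177) + 0.805×2010×(T − 22) + 0.391×380×(T − 22) = 0
1842.2 T = 52246
T = 52246/1842.2 ≈ 28.36 °C

T_f ≈ 28.4 °C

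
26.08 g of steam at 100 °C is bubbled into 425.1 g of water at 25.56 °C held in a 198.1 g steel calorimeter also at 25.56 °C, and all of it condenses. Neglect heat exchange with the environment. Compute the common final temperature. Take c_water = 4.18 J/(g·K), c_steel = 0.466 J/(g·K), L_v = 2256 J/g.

T_f ≈ 59.4 °C

Conservation of energy gives ΣQ = 0:
condense steam: −26.08×2256 = −58836
  condensate cools 100→T: 26.08×4.18×(T − 100) = 109.01(T − 100)
  water warms: 425.1×4.18×(T − 25.56) = 1776.9(T − 25.56)
  steel cup: 198.1×0.466×(T − 25.56) = 92.31(T − 25.56)
1978.2 T = 58836 + 10901 + 47778 = 117516
T ≈ 59.40 °C (< 100 °C, so full condensation is consistent).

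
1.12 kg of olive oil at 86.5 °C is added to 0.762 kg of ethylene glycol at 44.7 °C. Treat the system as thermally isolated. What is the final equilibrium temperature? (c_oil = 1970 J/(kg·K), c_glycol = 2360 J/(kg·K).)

T_f ≈ 67.7 °C

Set heat shed by the hot body equal to heat absorbed by the cold body:
1.12*1970*(86.5 − T) = 0.762*2360*(T − 44.7)
2206.4(86.5 − T) = 1798.3(T − 44.7)
4004.7 T = 271239  ⇒  T ≈ 67.73 °C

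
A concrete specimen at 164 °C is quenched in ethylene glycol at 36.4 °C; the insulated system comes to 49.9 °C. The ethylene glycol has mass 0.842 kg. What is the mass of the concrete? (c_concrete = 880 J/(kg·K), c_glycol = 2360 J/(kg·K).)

m ≈ 0.267 kg

Let T be the final temperature. ΣQ_i = 0:
m·880·(49.9 − 164) + 0.842·2360·(49.9 − 36.4) = 0
-100408 m = -26826
m = -26826/-100408 ≈ 0.2672 kg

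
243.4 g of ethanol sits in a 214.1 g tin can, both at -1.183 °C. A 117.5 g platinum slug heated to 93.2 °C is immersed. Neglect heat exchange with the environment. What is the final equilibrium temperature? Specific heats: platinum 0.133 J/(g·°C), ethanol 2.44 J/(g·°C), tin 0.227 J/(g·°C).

T_f ≈ 1.1 °C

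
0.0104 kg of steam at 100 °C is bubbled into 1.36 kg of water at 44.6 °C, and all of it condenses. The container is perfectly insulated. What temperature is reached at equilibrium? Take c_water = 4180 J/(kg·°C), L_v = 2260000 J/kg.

T_f ≈ 49.1 °C

Energy conservation, ΣQ = 0:
condense steam: −0.0104·2260000 = −23504; condensed water 100 °C→T: 43.47(T − 100); water warms: 1.36·4180·(T − 44.6) = 5684.8(T − 44.6)
5728.3 T = 23504 + 4347.2 + 253542 = 281393
T ≈ 49.12 °C, under the boiling point, so the assumption holds.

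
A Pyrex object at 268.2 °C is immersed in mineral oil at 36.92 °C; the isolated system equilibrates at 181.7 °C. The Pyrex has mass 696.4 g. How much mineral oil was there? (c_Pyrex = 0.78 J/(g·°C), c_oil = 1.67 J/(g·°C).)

m ≈ 194 g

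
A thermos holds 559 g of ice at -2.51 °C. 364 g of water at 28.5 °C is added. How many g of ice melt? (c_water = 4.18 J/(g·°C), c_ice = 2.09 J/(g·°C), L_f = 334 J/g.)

m_melted ≈ 121 g

Cooling the water to 0 °C releases 364·4.18·28.5 = 43363 J.
Of that, 559·2.09·2.51 = 2932.5 J goes to bring the ice to 0 °C, leaving 40431 J.
Fully melting the ice requires m_ice L_f = 559·334 = 186706 J.
That's not enough to melt it all — equilibrium is at 0 °C with ice remaining.
m_melted·334 = 40431  ⇒  m_melted ≈ 121.1 g.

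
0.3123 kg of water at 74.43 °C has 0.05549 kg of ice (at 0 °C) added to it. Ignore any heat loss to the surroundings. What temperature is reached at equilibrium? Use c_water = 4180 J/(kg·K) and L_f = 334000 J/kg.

T_f ≈ 51.1 °C

Setting the total heat transfer to zero:
latent heat to melt: 0.05549·334000 = 18534; meltwater 0→T: 0.05549·4180·T = 231.95 T; water: 1305.4(T − 74.43)
1537.4 T = 97162 − 18534 = 78628
T ≈ 51.14 °C — above 0 °C, consistent with complete melting.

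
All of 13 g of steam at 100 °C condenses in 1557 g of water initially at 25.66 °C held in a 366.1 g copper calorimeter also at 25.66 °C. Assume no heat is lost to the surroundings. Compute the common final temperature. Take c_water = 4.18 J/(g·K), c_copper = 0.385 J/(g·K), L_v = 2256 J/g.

T_f ≈ 30.6 °C

Energy conservation, ΣQ = 0:
steam→water at 100 °C releases m L_v = 13·2256 = 29328
  condensed water 100 °C→T: 54.34(T − 100)
  water warms: 1557·4.18·(T − 25.66) = 6508.3(T − 25.66)
  cup: 140.95(T − 25.66)
6703.5 T = 29328 + 5434 + 170619 = 205381
T ≈ 30.64 °C (< 100 °C, so full condensation is consistent).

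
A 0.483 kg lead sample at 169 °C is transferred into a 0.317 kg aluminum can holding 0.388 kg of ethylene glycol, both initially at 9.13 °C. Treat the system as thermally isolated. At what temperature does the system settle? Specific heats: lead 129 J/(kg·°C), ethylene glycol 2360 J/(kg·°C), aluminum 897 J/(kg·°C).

T_f ≈ 17.0 °C

Conservation of energy gives ΣQ = 0:
0.483·129·(T − 169) + 0.388·2360·(T − 9.13) + 0.317·897·(T − 9.13) = 0
1262.3 T = 21486
T = 21486 / 1262.3 = 17 °C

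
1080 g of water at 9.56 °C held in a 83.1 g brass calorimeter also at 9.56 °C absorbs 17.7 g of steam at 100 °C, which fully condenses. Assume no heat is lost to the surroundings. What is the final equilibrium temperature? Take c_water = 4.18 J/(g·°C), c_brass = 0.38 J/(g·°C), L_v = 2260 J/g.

T_f ≈ 19.7 °C

Setting the total heat transfer to zero:
latent heat released on condensation: 17.7×2260 = 40002
  condensate cools 100→T: 17.7×4.18×(T − 100) = 73.99(T − 100)
  water warms: 1080×4.18×(T − 9.56) = 4514.4(T − 9.56)
  cup: 31.58(T − 9.56)
4620 T = 40002 + 7398.6 + 43460 = 90860
T ≈ 19.67 °C — below 100 °C, confirming all the steam condensed.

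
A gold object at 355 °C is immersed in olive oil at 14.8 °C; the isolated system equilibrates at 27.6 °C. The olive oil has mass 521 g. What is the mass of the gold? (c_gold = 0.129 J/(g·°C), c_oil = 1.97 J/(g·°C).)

|Q_gold| = |Q_oil|:
m×0.129×(355 − 27.6) = 521×1.97×(27.6 − 14.8)
42.23 m = 13138  ⇒  m ≈ 311.1 g

m ≈ 311 g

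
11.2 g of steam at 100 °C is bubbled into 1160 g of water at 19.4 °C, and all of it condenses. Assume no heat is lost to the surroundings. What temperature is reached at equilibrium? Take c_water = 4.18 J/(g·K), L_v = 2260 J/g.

Energy conservation, ΣQ = 0:
latent heat released on condensation: 11.2×2260 = 25312; condensate cools 100→T: 11.2×4.18×(T − 100) = 46.82(T − 100); original water: 4848.8(T − 19.4)
4895.6 T = 25312 + 4681.6 + 94067 = 124060
T ≈ 25.34 °C, under the boiling point, so the assumption holds.

T_f ≈ 25.3 °C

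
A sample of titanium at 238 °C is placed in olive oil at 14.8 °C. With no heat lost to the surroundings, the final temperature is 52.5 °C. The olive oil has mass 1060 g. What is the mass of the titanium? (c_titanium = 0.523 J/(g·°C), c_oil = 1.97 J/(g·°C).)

m ≈ 811 g

Setting the total heat transfer to zero:
m×0.523×(52.5 − 238) + 1060×1.97×(52.5 − 14.8) = 0
-97.02 m = -78725
m = -78725/-97.02 ≈ 811.5 g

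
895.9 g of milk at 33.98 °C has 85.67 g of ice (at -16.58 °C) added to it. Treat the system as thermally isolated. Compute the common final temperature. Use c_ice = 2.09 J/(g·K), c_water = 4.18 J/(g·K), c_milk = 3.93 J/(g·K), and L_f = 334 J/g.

T_f ≈ 22.7 °C

Net heat exchanged in the isolated system is zero:
warm ice to 0 °C: 85.67·2.09·(0 − (-16.58)) = 2968.7; latent heat to melt: 85.67·334 = 28614; meltwater 0→T: 85.67·4.18·T = 358.1 T; milk cools: 895.9·3.93·(T − 33.98) = 3520.9(T − 33.98)
3879 T = 119640 − 31582 = 88057
T ≈ 22.70 °C. Since T > 0 °C, the all-ice-melts assumption holds.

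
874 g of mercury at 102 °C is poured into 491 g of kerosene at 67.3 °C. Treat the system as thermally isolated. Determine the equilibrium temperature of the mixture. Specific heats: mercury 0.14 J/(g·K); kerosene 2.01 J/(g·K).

Heat gained plus heat lost sum to zero:
874·0.14·(T − 102) + 491·2.01·(T − 67.3) = 0
122.36(T − 102) + 986.91(T − 67.3) = 0
1109.3 T = 78900
T = 78900 / 1109.3 = 71.1 °C

T_f ≈ 71.1 °C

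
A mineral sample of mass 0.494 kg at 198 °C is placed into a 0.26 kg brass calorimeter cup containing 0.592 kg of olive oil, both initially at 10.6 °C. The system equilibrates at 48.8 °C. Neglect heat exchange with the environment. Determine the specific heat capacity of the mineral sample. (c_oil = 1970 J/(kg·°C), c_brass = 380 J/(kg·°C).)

Taking heat into each body as positive, Σ m c ΔT = 0:
0.494×c×(48.8 − 198) + 0.592×1970×(48.8 − 10.6) + 0.26×380×(48.8 − 10.6) = 0
-73.7 c = -48325
c = -48325/-73.7 ≈ 655.6 J/(kg·°C)

c ≈ 656 J/(kg·°C)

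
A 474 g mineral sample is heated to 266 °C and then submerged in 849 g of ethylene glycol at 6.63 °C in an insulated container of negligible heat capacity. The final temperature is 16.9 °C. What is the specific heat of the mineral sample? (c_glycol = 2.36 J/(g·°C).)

c ≈ 0.174 J/(g·°C)

Heat lost by the mineral sample = heat gained by the glycol:
474×c×(266 − 16.9) = 849×2.36×(16.9 − 6.63)
118073 c = 20577  ⇒  c ≈ 0.1743 J/(g·°C)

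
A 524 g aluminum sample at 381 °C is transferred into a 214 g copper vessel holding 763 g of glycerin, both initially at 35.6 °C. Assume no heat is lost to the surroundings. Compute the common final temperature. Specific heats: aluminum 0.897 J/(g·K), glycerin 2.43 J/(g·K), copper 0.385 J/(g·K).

Net heat exchanged in the isolated system is zero:
524*0.897*(T − 381) + 763*2.43*(T − 35.6) + 214*0.385*(T − 35.6) = 0
470.03(T − 381) + 1854.1(T − 35.6) + 82.39(T − 35.6) = 0
(470.03 + 1854.1 + 82.39) T = 470.03*381 + 1854.1*35.6 + 82.39*35.6
T = 248019/2406.5 ≈ 103.06 °C

T_f ≈ 103.1 °C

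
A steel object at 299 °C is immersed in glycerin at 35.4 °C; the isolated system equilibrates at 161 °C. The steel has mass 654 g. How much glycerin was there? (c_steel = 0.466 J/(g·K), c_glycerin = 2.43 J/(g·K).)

m ≈ 138 g

Conservation of energy gives ΣQ = 0:
654·0.466·(161 − 299) + m·2.43·(161 − 35.4) = 0
305.21 m = 42057
m = 42057/305.21 ≈ 137.8 g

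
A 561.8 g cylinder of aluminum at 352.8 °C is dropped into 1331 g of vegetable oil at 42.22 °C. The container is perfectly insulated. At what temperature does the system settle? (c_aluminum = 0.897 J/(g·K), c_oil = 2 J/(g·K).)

Set heat shed by the hot body equal to heat absorbed by the cold body:
561.8*0.897*(352.8 − T) = 1331*2*(T − 42.22)
503.93(352.8 − T) = 2662(T − 42.22)
3165.9 T = 290178  ⇒  T ≈ 91.66 °C

T_f ≈ 91.7 °C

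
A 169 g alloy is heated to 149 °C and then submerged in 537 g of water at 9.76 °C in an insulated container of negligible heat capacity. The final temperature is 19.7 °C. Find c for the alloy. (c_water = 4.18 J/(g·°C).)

c ≈ 1.02 J/(g·°C)

Conservation of energy gives ΣQ = 0:
169×c×(19.7 − 149) + 537×4.18×(19.7 − 9.76) = 0
-21852 c = -22312
c = -22312/-21852 ≈ 1.021 J/(g·°C)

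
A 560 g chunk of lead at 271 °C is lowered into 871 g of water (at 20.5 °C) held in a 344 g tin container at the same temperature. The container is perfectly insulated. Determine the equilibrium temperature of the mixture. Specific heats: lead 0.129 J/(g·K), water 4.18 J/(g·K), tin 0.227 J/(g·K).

T_f is the heat-capacity-weighted average of the initial temperatures:
T_f = (72.24·271 + 3640.8·20.5 + 78.09·20.5) / (72.24 + 3640.8 + 78.09)
    = 95814 / 3791.1 ≈ 25.27 °C

T_f ≈ 25.3 °C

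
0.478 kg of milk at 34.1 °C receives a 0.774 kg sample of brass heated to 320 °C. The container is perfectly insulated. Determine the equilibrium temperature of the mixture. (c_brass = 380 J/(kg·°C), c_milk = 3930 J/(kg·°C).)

Set heat shed by the hot body equal to heat absorbed by the cold body:
0.774×380×(320 − T) = 0.478×3930×(T − 34.1)
294.12(320 − T) = 1878.5(T − 34.1)
2172.7 T = 158177  ⇒  T ≈ 72.80 °C

T_f ≈ 72.8 °C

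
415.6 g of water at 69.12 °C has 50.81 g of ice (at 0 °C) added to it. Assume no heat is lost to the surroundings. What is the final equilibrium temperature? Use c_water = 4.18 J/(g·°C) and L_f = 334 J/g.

Taking heat into each body as positive, Σ m c ΔT = 0:
latent heat to melt: 50.81·334 = 16971; meltwater 0→T: 50.81·4.18·T = 212.39 T; water: 1737.2(T − 69.12)
1949.6 T = 120076 − 16971 = 103105
T ≈ 52.89 °C — above 0 °C, consistent with complete melting.

T_f ≈ 52.9 °C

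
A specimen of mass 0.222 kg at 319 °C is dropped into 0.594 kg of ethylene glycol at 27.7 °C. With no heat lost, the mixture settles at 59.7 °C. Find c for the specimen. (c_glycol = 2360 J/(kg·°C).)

c ≈ 779 J/(kg·°C)

Heat lost by the specimen = heat gained by the glycol:
0.222·c·(319 − 59.7) = 0.594·2360·(59.7 − 27.7)
57.56 c = 44859  ⇒  c ≈ 779.3 J/(kg·°C)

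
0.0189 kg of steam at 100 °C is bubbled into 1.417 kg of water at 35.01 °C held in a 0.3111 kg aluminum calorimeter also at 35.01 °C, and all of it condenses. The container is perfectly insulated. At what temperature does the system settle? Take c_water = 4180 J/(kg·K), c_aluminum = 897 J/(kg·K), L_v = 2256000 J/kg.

Sum of m c ΔT and latent-heat terms is zero:
steam→water at 100 °C releases m L_v = 0.0189×2256000 = 42638; condensate cools 100→T: 0.0189×4180×(T − 100) = 79(T − 100); water warms: 1.417×4180×(T − 35.01) = 5923.1(T − 35.01); aluminum cup: 0.3111×897×(T − 35.01) = 279.06(T − 35.01)
6281.1 T = 42638 + 7900.2 + 217136 = 267675
T ≈ 42.62 °C — below 100 °C, confirming all the steam condensed.

T_f ≈ 42.6 °C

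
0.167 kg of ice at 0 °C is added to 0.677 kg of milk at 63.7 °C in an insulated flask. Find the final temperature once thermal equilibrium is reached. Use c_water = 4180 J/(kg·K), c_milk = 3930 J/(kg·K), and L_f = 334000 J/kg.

Heat gained plus heat lost sum to zero:
fusion: m_ice L_f = 0.167·334000 = 55778; meltwater 0→T: 0.167·4180·T = 698.06 T; milk cools: 0.677·3930·(T − 63.7) = 2660.6(T − 63.7)
3358.7 T = 169481 − 55778 = 113703
T ≈ 33.85 °C. Since T > 0 °C, the all-ice-melts assumption holds.

T_f ≈ 33.9 °C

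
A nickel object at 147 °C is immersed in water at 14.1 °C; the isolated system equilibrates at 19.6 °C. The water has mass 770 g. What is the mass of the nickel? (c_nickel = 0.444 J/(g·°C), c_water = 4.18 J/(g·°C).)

m ≈ 313 g

Heat lost by the nickel = heat gained by the water:
m·0.444·(147 − 19.6) = 770·4.18·(19.6 − 14.1)
56.57 m = 17702  ⇒  m ≈ 313 g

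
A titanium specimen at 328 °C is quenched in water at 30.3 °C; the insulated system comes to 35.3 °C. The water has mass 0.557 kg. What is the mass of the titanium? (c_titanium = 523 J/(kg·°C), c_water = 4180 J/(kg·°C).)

m ≈ 0.076 kg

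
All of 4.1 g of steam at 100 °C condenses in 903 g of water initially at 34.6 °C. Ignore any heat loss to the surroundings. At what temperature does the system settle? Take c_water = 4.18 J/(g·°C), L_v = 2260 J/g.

Let T be the final temperature. ΣQ_i = 0:
condense steam: −4.1·2260 = −9266; condensed water 100 °C→T: 17.14(T − 100); original water: 3774.5(T − 34.6)
3791.7 T = 9266 + 1713.8 + 130599 = 141579
T ≈ 37.34 °C, under the boiling point, so the assumption holds.

T_f ≈ 37.3 °C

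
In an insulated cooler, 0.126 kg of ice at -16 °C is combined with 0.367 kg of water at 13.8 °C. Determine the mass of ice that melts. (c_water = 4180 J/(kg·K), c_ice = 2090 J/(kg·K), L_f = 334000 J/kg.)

m_melted ≈ 0.0508 kg

Heat available from the water dropping to 0 °C: 0.367·4180·13.8 = 21170 J.
Warming the ice to 0 °C takes 0.126·2090·16 = 4213.4 J, leaving 16957 J for melting.
Melting all 0.126 kg of ice would need 0.126·334000 = 42084 J.
That's not enough to melt it all — equilibrium is at 0 °C with ice remaining.
Mass melted = 16957/334000 ≈ 0.05077 kg.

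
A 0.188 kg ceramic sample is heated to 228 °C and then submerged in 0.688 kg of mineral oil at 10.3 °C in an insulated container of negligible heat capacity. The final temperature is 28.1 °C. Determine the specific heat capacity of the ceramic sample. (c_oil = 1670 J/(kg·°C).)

c ≈ 544 J/(kg·°C)

Conservation of energy gives ΣQ = 0:
0.188·c·(28.1 − 228) + 0.688·1670·(28.1 − 10.3) = 0
-37.58 c = -20451
c = -20451/-37.58 ≈ 544.2 J/(kg·°C)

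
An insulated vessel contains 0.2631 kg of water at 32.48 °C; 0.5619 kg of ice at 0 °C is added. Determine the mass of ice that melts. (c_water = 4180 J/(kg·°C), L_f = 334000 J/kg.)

m_melted ≈ 0.107 kg

Cooling the water to 0 °C releases 0.2631·4180·32.48 = 35720 J.
To melt every bit of ice: 0.5619·334000 = 187675 J.
That's not enough to melt it all — equilibrium is at 0 °C with ice remaining.
m_melt = 35720 / L_f = 0.1069 kg.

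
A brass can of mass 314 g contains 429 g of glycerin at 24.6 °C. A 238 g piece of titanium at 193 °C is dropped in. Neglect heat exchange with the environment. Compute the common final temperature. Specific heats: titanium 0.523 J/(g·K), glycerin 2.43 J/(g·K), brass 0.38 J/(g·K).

Setting the total heat transfer to zero:
238*0.523*(T − 193) + 429*2.43*(T − 24.6) + 314*0.38*(T − 24.6) = 0
(124.47 + 1042.5 + 119.32) T = 124.47*193 + 1042.5*24.6 + 119.32*24.6
T = 52604/1286.3 ≈ 40.90 °C

T_f ≈ 40.9 °C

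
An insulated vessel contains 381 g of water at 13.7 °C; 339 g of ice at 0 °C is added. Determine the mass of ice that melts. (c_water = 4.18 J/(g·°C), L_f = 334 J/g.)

m_melted ≈ 65.3 g

Heat available from the water dropping to 0 °C: 381·4.18·13.7 = 21818 J.
Fully melting the ice requires m_ice L_f = 339·334 = 113226 J.
21818 J < 113226 J, so only part of the ice melts and the system sits at 0 °C.
Mass melted = 21818/334 ≈ 65.32 g.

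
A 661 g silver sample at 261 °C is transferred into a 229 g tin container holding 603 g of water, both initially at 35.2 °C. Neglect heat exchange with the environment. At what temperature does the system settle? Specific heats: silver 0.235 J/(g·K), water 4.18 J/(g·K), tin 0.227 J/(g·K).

T_f ≈ 48.1 °C

Let T be the final temperature. ΣQ_i = 0:
661×0.235×(T − 261) + 603×4.18×(T − 35.2) + 229×0.227×(T − 35.2) = 0
155.33(T − 261) + 2520.5(T − 35.2) + 51.98(T − 35.2) = 0
2727.9 T = 131095
T = 131095/2727.9 ≈ 48.06 °C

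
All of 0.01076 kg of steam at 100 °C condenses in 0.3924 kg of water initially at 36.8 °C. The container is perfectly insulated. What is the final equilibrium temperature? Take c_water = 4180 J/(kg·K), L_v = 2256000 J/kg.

Let T be the final temperature. ΣQ_i = 0:
steam→water at 100 °C releases m L_v = 0.01076·2256000 = 24275
  condensate cools 100→T: 0.01076·4180·(T − 100) = 44.98(T − 100)
  water warms: 0.3924·4180·(T − 36.8) = 1640.2(T − 36.8)
1685.2 T = 24275 + 4497.7 + 60361 = 89133
T ≈ 52.89 °C (< 100 °C, so full condensation is consistent).

T_f ≈ 52.9 °C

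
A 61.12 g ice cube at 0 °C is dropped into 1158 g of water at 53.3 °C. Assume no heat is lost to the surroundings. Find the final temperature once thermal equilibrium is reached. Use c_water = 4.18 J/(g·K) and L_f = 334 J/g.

T_f ≈ 46.6 °C

Heat gained plus heat lost sum to zero:
melt ice: 61.12×334 = 20414; warm the meltwater: 255.48 T; water: 4840.4(T − 53.3)
5095.9 T = 257995 − 20414 = 237581
T ≈ 46.62 °C. Since T > 0 °C, the all-ice-melts assumption holds.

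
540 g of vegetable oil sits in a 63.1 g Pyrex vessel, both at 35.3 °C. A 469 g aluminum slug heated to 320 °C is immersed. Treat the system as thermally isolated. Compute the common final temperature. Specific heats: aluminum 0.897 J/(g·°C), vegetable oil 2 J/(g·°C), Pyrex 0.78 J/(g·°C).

T_f ≈ 112.6 °C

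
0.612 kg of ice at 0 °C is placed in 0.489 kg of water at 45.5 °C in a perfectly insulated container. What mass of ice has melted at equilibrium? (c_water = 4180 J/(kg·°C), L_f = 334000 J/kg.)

Heat available from the water dropping to 0 °C: 0.489×4180×45.5 = 93003 J.
Fully melting the ice requires m_ice L_f = 0.612×334000 = 204408 J.
Since 93003 < 204408 J, not all the ice melts; equilibrium is at 0 °C.
m_melt = 93003 / L_f = 0.2785 kg.

m_melted ≈ 0.278 kg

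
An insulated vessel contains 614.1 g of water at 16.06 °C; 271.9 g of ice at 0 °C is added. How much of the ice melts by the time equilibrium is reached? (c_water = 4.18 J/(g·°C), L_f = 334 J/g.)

m_melted ≈ 123 g

Water can give up m c ΔT = 614.1×4.18×16.06 = 41225 J before reaching 0 °C.
To melt every bit of ice: 271.9×334 = 90815 J.
That's not enough to melt it all — equilibrium is at 0 °C with ice remaining.
m_melted×334 = 41225  ⇒  m_melted ≈ 123.4 g.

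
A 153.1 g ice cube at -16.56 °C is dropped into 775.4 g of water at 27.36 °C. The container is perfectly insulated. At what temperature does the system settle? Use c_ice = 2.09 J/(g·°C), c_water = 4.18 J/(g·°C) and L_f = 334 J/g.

Net heat exchanged in the isolated system is zero:
ice -16.56→0 °C: 153.1×2.09×16.56 = 5298.9
  melt ice: 153.1×334 = 51135
  meltwater 0→T: 153.1×4.18×T = 639.96 T
  water cools: 775.4×4.18×(T − 27.36) = 3241.2(T − 27.36)
3881.1 T = 88678 − 56434 = 32244
T ≈ 8.31 °C (positive, so assuming full melt was valid).

T_f ≈ 8.3 °C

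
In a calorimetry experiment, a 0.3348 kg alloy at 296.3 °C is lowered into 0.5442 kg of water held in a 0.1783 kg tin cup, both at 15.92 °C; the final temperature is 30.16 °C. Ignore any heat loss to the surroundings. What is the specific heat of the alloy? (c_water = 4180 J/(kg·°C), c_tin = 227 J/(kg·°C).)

Setting the total heat transfer to zero:
0.3348·c·(30.16 − 296.3) + 0.5442·4180·(30.16 − 15.92) + 0.1783·227·(30.16 − 15.92) = 0
-89.1 c = -32969
c = -32969/-89.1 ≈ 370 J/(kg·°C)

c ≈ 370 J/(kg·°C)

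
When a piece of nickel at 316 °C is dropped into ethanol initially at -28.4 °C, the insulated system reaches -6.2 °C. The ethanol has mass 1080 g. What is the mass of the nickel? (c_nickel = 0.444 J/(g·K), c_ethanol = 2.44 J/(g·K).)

Let T be the final temperature. ΣQ_i = 0:
m·0.444·(-6.2 − 316) + 1080·2.44·(-6.2 − (-28.4)) = 0
-143.06 m = -58501
m = -58501/-143.06 ≈ 408.9 g

m ≈ 409 g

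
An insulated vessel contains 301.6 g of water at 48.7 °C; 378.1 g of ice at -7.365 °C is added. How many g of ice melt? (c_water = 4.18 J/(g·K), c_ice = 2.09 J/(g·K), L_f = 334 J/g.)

Heat available from the water dropping to 0 °C: 301.6·4.18·48.7 = 61396 J.
Warming the ice to 0 °C takes 378.1·2.09·7.365 = 5820 J, leaving 55575 J for melting.
Melting all 378.1 g of ice would need 378.1·334 = 126285 J.
55575 J < 126285 J, so only part of the ice melts and the system sits at 0 °C.
Mass melted = 55575/334 ≈ 166.4 g.

m_melted ≈ 166 g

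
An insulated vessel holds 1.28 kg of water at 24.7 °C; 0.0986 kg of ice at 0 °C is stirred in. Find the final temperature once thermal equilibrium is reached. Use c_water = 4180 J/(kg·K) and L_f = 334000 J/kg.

Energy conservation, ΣQ = 0:
melt ice: 0.0986×334000 = 32932; warm the meltwater: 412.15 T; water cools: 1.28×4180×(T − 24.7) = 5350.4(T − 24.7)
5762.5 T = 132155 − 32932 = 99222
T ≈ 17.22 °C — above 0 °C, consistent with complete melting.

T_f ≈ 17.2 °C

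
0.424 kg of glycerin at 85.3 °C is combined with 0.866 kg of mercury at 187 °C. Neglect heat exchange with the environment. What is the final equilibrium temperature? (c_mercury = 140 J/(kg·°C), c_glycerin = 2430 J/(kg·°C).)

T_f is the heat-capacity-weighted average of the initial temperatures:
T_f = (121.24·187 + 1030.3·85.3) / (121.24 + 1030.3)
    = 110558 / 1151.6 ≈ 96.01 °C

T_f ≈ 96.0 °C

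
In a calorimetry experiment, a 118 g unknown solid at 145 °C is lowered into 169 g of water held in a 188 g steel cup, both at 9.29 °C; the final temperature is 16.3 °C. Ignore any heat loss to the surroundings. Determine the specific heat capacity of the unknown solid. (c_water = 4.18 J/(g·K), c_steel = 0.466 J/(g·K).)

Net heat exchanged in the isolated system is zero:
118×c×(16.3 − 145) + 169×4.18×(16.3 − 9.29) + 188×0.466×(16.3 − 9.29) = 0
-15187 c = -5566.1
c = -5566.1/-15187 ≈ 0.3665 J/(g·K)

c ≈ 0.367 J/(g·K)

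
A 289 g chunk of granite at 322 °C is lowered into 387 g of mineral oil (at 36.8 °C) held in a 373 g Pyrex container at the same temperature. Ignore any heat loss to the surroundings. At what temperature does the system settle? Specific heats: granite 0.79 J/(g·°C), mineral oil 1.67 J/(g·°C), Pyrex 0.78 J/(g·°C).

T_f ≈ 92.7 °C

Energy conservation, ΣQ = 0:
289·0.79·(T − 322) + 387·1.67·(T − 36.8) + 373·0.78·(T − 36.8) = 0
1165.5 T = 108006
T = 108006 / 1165.5 = 92.7 °C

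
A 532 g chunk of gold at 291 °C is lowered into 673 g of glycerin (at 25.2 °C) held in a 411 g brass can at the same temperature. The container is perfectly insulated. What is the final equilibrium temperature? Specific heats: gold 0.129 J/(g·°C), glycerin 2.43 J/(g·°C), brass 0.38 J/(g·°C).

Let T be the final temperature. ΣQ_i = 0:
532×0.129×(T − 291) + 673×2.43×(T − 25.2) + 411×0.38×(T − 25.2) = 0
1860.2 T = 65118
T = 65118 / 1860.2 = 35 °C

T_f ≈ 35.0 °C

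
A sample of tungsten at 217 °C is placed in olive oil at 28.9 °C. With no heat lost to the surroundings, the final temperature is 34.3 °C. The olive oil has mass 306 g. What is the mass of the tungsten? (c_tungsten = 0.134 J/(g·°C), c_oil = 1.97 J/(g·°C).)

m ≈ 133 g

Heat lost by the tungsten = heat gained by the oil:
m×0.134×(217 − 34.3) = 306×1.97×(34.3 − 28.9)
24.48 m = 3255.2  ⇒  m ≈ 133 g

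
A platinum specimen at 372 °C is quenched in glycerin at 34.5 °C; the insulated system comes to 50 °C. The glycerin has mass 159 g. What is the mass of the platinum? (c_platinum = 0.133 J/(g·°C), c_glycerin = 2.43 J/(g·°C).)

m ≈ 140 g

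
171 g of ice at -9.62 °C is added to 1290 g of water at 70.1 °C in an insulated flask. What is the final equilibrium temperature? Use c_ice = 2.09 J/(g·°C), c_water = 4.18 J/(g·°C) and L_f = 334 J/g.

T_f ≈ 52.0 °C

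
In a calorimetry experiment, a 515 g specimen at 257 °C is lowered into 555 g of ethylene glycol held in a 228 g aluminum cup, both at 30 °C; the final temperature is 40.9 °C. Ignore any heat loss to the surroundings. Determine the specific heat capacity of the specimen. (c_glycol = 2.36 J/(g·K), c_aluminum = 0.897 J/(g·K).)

c ≈ 0.148 J/(g·K)

Net heat exchanged in the isolated system is zero:
515×c×(40.9 − 257) + 555×2.36×(40.9 − 30) + 228×0.897×(40.9 − 30) = 0
-111292 c = -16506
c = -16506/-111292 ≈ 0.1483 J/(g·K)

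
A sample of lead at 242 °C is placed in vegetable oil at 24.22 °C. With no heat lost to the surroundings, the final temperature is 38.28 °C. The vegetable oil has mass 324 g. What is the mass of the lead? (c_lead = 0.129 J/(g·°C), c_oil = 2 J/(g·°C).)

Heat gained plus heat lost sum to zero:
m·0.129·(38.28 − 242) + 324·2·(38.28 − 24.22) = 0
-26.28 m = -9110.9
m = -9110.9/-26.28 ≈ 346.7 g

m ≈ 347 g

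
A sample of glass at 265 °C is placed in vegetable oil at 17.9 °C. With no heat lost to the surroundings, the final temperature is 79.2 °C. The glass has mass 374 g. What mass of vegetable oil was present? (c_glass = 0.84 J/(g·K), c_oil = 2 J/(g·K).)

m ≈ 476 g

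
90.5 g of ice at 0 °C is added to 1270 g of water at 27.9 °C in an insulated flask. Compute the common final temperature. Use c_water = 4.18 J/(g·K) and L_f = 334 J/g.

Net heat exchanged in the isolated system is zero:
fusion: m_ice L_f = 90.5×334 = 30227; meltwater 0→T: 90.5×4.18×T = 378.29 T; water: 5308.6(T − 27.9)
5686.9 T = 148110 − 30227 = 117883
T ≈ 20.73 °C (positive, so assuming full melt was valid).

T_f ≈ 20.7 °C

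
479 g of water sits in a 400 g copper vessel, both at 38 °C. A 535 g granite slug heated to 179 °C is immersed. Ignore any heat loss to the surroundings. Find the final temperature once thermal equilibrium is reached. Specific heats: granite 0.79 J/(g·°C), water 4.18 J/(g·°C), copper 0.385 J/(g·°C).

T_f ≈ 61.1 °C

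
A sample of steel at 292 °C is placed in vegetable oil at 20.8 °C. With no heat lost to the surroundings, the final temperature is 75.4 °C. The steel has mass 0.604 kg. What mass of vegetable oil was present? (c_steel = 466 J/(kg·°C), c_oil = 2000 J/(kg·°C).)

m ≈ 0.558 kg

Let T be the final temperature. ΣQ_i = 0:
0.604·466·(75.4 − 292) + m·2000·(75.4 − 20.8) = 0
109200 m = 60965
m = 60965/109200 ≈ 0.5583 kg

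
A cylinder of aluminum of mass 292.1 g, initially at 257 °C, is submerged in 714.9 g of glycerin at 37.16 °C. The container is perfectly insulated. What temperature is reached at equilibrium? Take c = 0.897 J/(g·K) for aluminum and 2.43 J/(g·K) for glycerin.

T_f = Σ m_i c_i T_i / Σ m_i c_i:
T_f = (262.01·257 + 1737.2·37.16) / (262.01 + 1737.2)
    = 131892 / 1999.2 ≈ 65.97 °C

T_f ≈ 66.0 °C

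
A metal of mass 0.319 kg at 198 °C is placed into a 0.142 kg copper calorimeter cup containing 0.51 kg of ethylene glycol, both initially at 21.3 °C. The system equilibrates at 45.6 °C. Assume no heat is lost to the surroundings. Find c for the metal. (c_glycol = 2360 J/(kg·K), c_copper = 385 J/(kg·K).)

c ≈ 629 J/(kg·K)

Heat gained plus heat lost sum to zero:
0.319·c·(45.6 − 198) + 0.51·2360·(45.6 − 21.3) + 0.142·385·(45.6 − 21.3) = 0
-48.62 c = -30576
c = -30576/-48.62 ≈ 628.9 J/(kg·K)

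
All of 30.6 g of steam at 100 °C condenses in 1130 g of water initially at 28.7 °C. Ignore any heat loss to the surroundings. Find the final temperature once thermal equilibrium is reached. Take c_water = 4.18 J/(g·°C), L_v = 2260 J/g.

T_f ≈ 44.8 °C

Let T be the final temperature. ΣQ_i = 0:
condense steam: −30.6·2260 = −69156; condensed water 100 °C→T: 127.91(T − 100); original water: 4723.4(T − 28.7)
4851.3 T = 69156 + 12791 + 135562 = 217508
T ≈ 44.83 °C, under the boiling point, so the assumption holds.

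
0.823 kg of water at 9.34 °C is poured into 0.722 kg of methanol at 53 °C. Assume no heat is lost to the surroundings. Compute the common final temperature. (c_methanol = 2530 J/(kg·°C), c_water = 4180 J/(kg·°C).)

Let T be the final temperature. ΣQ_i = 0:
0.722·2530·(T − 53) + 0.823·4180·(T − 9.34) = 0
1826.7(T − 53) + 3440.1(T − 9.34) = 0
5266.8 T = 128944
T ≈ 24.48 °C

T_f ≈ 24.5 °C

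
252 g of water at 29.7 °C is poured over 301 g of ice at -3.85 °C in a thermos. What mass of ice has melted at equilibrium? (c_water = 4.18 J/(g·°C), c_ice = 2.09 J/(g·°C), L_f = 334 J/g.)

Cooling the water to 0 °C releases 252·4.18·29.7 = 31285 J.
Warming the ice to 0 °C takes 301·2.09·3.85 = 2422 J, leaving 28863 J for melting.
Fully melting the ice requires m_ice L_f = 301·334 = 100534 J.
That's not enough to melt it all — equilibrium is at 0 °C with ice remaining.
m_melted·334 = 28863  ⇒  m_melted ≈ 86.42 g.

m_melted ≈ 86.4 g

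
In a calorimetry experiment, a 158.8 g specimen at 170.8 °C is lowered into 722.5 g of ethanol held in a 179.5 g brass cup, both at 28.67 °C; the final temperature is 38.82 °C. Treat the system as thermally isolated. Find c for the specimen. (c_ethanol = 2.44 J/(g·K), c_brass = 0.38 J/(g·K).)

Conservation of energy gives ΣQ = 0:
158.8×c×(38.82 − 170.8) + 722.5×2.44×(38.82 − 28.67) + 179.5×0.38×(38.82 − 28.67) = 0
-20958 c = -18586
c = -18586/-20958 ≈ 0.8868 J/(g·K)

c ≈ 0.887 J/(g·K)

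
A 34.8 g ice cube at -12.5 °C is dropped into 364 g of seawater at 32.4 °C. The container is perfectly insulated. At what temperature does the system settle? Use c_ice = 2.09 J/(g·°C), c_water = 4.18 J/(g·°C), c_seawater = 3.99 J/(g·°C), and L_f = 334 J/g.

T_f ≈ 21.6 °C

Let T be the final temperature. ΣQ_i = 0:
ice -12.5→0 °C: 34.8×2.09×12.5 = 909.15
  latent heat to melt: 34.8×334 = 11623
  meltwater 0→T: 34.8×4.18×T = 145.46 T
  seawater: 1452.4(T − 32.4)
1597.8 T = 47056 − 12532 = 34524
T ≈ 21.61 °C (positive, so assuming full melt was valid).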